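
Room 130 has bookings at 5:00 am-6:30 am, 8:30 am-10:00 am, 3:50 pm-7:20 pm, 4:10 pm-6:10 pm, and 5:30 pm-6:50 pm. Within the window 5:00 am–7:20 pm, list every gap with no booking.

After merging, the occupied span is 5:00 am–6:30 am, 8:30 am–10:00 am, 3:50 pm–7:20 pm.
Complement within 5:00 am–7:20 pm: 6:30 am–8:30 am, 10:00 am–3:50 pm.

6:30 am–8:30 am, 10:00 am–3:50 pm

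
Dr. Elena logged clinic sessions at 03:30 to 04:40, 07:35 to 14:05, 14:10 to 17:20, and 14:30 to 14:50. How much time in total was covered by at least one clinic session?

10 h 50 min

Merged: 03:30-04:40, 07:35-14:05, 14:10-17:20.
Lengths: 1 h 10 min + 6 h 30 min + 3 h 10 min = 10 h 50 min.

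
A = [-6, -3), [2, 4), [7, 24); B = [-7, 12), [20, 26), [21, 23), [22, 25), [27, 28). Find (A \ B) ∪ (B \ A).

Merge the second list: [-7, 12), [20, 26), [27, 28).
A \ B = [12, 20).
B \ A = [-7, -6), [-3, 2), [4, 7), [24, 26), [27, 28).
Union of the two gives the symmetric difference.

[-7, -6) ∪ [-3, 2) ∪ [4, 7) ∪ [12, 20) ∪ [24, 26) ∪ [27, 28)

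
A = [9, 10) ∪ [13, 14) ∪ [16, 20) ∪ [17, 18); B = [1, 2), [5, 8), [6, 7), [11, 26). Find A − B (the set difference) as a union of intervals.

[9, 10)

A, merged: [9, 10), [13, 14), [16, 20).
B, merged: [1, 2), [5, 8), [11, 26).
[9, 10): nothing removed.
[13, 14): entirely removed.
[16, 20): entirely removed.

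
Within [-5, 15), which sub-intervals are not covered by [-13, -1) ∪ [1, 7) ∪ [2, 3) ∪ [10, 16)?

[-1, 1) ∪ [7, 10)

After merging, the occupied span is [-13, -1), [1, 7), [10, 16).
Gaps within [-5, 15): [-1, 1), [7, 10).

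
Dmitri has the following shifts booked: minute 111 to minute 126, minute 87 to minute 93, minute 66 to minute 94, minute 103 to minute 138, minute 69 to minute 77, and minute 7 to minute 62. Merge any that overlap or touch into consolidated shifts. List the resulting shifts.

Sort by start: minute 7 to minute 62, minute 66 to minute 94, minute 69 to minute 77, minute 87 to minute 93, minute 103 to minute 138, minute 111 to minute 126.
minute 66 to minute 94 is disjoint → start new block.
minute 69 to minute 77 overlaps/touches minute 66 to minute 94 → extend to minute 66 to minute 94.
minute 87 to minute 93 overlaps/touches minute 66 to minute 94 → extend to minute 66 to minute 94.
minute 103 to minute 138 is disjoint → start new block.
minute 111 to minute 126 overlaps/touches minute 103 to minute 138 → extend to minute 103 to minute 138.

minute 7 to minute 62, minute 66 to minute 94, minute 103 to minute 138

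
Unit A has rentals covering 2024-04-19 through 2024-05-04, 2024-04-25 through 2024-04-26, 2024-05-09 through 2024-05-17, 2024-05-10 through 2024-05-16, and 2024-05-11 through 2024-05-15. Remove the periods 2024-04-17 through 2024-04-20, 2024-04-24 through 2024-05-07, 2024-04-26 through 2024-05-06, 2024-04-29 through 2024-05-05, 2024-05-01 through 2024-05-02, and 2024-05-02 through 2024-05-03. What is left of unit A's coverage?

A, merged: 2024-04-19 through 2024-05-04, 2024-05-09 through 2024-05-17.
B, merged: 2024-04-17 through 2024-04-20, 2024-04-24 through 2024-05-07.
2024-04-19 through 2024-05-04 \ B = 2024-04-21 through 2024-04-23.
2024-05-09 through 2024-05-17: nothing removed.

2024-04-21 through 2024-04-23, 2024-05-09 through 2024-05-17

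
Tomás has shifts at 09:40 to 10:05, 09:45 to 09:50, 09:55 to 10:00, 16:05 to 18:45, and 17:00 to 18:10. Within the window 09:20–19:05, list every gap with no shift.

Covered (merged): 09:40–10:05, 16:05–18:45.
Gaps within 09:20–19:05: 09:20–09:40, 10:05–16:05, 18:45–19:05.

09:20–09:40, 10:05–16:05, 18:45–19:05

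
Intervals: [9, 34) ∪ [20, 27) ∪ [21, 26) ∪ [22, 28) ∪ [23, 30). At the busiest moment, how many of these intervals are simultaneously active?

Walk the sorted start/end points keeping a running depth.
The depth first hits 5 at 23.

5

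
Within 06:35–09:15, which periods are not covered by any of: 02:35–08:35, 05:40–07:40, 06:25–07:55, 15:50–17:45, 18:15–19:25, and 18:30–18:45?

08:35–09:15

After merging, the occupied span is 02:35–08:35, 15:50–17:45, 18:15–19:25.
Uncovered inside 06:35–09:15: 08:35–09:15.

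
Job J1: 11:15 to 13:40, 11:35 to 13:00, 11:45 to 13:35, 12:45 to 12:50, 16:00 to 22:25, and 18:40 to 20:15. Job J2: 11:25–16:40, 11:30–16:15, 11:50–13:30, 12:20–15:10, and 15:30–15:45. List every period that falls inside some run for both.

11:25–13:40, 16:00–16:40

First set merges to 11:15–13:40, 16:00–22:25.
Second set merges to 11:25–16:40.
11:15–13:40 ∩ B → 11:25–13:40.
16:00–22:25 ∩ B → 16:00–16:40.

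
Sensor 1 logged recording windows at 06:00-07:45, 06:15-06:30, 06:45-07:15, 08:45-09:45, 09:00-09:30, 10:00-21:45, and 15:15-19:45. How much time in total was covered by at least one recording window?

Merged: 06:00–07:45, 08:45–09:45, 10:00–21:45.
Lengths: 1 h 45 min + 1 h + 11 h 45 min = 14 h 30 min.

14 h 30 min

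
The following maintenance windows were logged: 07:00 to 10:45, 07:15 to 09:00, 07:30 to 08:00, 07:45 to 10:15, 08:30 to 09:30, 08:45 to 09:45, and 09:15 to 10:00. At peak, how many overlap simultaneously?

5

Sweep endpoints in order; track running count of active intervals.
Peak of 5 reached at 08:45.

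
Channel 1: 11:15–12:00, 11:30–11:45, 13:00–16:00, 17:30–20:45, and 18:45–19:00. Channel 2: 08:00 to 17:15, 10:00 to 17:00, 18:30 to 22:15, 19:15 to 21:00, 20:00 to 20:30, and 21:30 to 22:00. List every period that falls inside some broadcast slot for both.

11:15-12:00, 13:00-16:00, 18:30-20:45

Merge the first list: 11:15-12:00, 13:00-16:00, 17:30-20:45.
Merge the second list: 08:00-17:15, 18:30-22:15.
11:15-12:00 ∩ B → 11:15-12:00.
13:00-16:00 ∩ B → 13:00-16:00.
17:30-20:45 ∩ B → 18:30-20:45.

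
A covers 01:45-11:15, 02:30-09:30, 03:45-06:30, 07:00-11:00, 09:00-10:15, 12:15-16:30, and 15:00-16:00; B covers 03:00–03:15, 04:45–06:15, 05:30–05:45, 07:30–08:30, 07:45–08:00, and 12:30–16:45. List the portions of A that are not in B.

Merge the first list: 01:45–11:15, 12:15–16:30.
Merge the second list: 03:00–03:15, 04:45–06:15, 07:30–08:30, 12:30–16:45.
01:45–11:15 minus B → 01:45–03:00, 03:15–04:45, 06:15–07:30, 08:30–11:15.
12:15–16:30 minus B → 12:15–12:30.

01:45–03:00, 03:15–04:45, 06:15–07:30, 08:30–11:15, 12:15–12:30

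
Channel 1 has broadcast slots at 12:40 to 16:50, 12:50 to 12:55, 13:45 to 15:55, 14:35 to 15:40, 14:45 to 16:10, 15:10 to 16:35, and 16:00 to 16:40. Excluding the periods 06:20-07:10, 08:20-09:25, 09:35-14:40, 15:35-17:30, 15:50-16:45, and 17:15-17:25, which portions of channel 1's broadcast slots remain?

Merge the first list: 12:40-16:50.
Merge the second list: 06:20-07:10, 08:20-09:25, 09:35-14:40, 15:35-17:30.
12:40-16:50 \ B = 14:40-15:35.

14:40-15:35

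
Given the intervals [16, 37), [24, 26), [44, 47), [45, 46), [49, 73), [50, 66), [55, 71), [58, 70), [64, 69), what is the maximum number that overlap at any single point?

5

At 64, 5 of the intervals are simultaneously active.
No point has more.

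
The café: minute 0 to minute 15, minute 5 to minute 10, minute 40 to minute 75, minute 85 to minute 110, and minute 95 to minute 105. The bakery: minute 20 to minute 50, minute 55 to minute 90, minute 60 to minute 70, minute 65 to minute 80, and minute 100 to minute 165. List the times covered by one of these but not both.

minute 0 to minute 15, minute 20 to minute 40, minute 50 to minute 55, minute 75 to minute 85, minute 90 to minute 100, minute 110 to minute 165

A, merged: minute 0 to minute 15, minute 40 to minute 75, minute 85 to minute 110.
B, merged: minute 20 to minute 50, minute 55 to minute 90, minute 100 to minute 165.
A \ B = minute 0 to minute 15, minute 50 to minute 55, minute 90 to minute 100.
B \ A = minute 20 to minute 40, minute 75 to minute 85, minute 110 to minute 165.
Union of the two gives the symmetric difference.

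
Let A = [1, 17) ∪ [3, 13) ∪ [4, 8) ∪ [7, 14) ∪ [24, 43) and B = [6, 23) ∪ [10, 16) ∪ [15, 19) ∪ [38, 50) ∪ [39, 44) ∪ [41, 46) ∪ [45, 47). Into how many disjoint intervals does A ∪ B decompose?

First set merges to [1, 17), [24, 43).
Second set merges to [6, 23), [38, 50).
A ∪ B = [1, 23), [24, 50).
That is 2 disjoint pieces.

2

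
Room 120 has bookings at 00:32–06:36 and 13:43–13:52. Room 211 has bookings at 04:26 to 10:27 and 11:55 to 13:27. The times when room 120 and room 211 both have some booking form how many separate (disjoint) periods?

A ∩ B = 04:26–06:36.
That is 1 disjoint piece.

1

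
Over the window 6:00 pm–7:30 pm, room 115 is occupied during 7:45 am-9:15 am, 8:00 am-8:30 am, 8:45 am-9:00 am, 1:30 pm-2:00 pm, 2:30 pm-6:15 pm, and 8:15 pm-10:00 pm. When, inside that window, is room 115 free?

Covered (merged): 7:45 am–9:15 am, 1:30 pm–2:00 pm, 2:30 pm–6:15 pm, 8:15 pm–10:00 pm.
Gaps within 6:00 pm–7:30 pm: 6:15 pm–7:30 pm.

6:15 pm–7:30 pm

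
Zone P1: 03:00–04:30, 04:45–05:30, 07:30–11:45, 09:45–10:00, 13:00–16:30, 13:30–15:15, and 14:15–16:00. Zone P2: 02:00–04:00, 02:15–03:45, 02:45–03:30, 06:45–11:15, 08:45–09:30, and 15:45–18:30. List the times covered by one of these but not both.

02:00–03:00, 04:00–04:30, 04:45–05:30, 06:45–07:30, 11:15–11:45, 13:00–15:45, 16:30–18:30

A, merged: 03:00–04:30, 04:45–05:30, 07:30–11:45, 13:00–16:30.
B, merged: 02:00–04:00, 06:45–11:15, 15:45–18:30.
A \ B = 04:00–04:30, 04:45–05:30, 11:15–11:45, 13:00–15:45.
B \ A = 02:00–03:00, 06:45–07:30, 16:30–18:30.
Union of the two gives the symmetric difference.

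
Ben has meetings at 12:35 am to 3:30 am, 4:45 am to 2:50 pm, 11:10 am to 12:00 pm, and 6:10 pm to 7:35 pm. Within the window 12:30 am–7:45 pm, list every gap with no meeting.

The merged coverage is 12:35 am–3:30 am, 4:45 am–2:50 pm, 6:10 pm–7:35 pm.
Uncovered inside 12:30 am–7:45 pm: 12:30 am–12:35 am, 3:30 am–4:45 am, 2:50 pm–6:10 pm, 7:35 pm–7:45 pm.

12:30 am–12:35 am, 3:30 am–4:45 am, 2:50 pm–6:10 pm, 7:35 pm–7:45 pm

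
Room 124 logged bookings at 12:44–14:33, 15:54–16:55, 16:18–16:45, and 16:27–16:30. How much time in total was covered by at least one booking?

Merged: 12:44-14:33, 15:54-16:55.
Lengths: 1 h 49 min + 1 h 1 min = 2 h 50 min.

2 h 50 min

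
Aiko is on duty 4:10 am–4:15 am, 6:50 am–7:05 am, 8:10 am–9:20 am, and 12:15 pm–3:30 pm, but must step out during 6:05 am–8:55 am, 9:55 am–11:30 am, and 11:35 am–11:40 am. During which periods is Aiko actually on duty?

4:10 am–4:15 am, 8:55 am–9:20 am, 12:15 pm–3:30 pm

4:10 am–4:15 am: nothing removed.
6:50 am–7:05 am: entirely removed.
8:10 am–9:20 am \ B = 8:55 am–9:20 am.
12:15 pm–3:30 pm: nothing removed.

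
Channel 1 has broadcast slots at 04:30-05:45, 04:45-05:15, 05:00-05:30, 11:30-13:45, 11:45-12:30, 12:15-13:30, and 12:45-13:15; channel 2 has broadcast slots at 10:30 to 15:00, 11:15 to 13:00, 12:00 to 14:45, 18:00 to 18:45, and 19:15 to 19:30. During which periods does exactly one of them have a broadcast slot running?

04:30-05:45, 10:30-11:30, 13:45-15:00, 18:00-18:45, 19:15-19:30

A, merged: 04:30-05:45, 11:30-13:45.
B, merged: 10:30-15:00, 18:00-18:45, 19:15-19:30.
A but not B: 04:30-05:45.
B but not A: 10:30-11:30, 13:45-15:00, 18:00-18:45, 19:15-19:30.
Combining gives A △ B.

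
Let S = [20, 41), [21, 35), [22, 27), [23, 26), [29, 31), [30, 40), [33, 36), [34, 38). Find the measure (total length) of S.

Merged: [20, 41).
Length: 21.

21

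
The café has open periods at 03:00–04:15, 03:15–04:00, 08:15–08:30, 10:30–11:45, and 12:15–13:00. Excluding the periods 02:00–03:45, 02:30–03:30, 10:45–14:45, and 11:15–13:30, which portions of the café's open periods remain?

03:45–04:15, 08:15–08:30, 10:30–10:45

Merge the first list: 03:00–04:15, 08:15–08:30, 10:30–11:45, 12:15–13:00.
Merge the second list: 02:00–03:45, 10:45–14:45.
03:00–04:15 minus B → 03:45–04:15.
08:15–08:30: no B overlap → unchanged.
10:30–11:45 minus B → 10:30–10:45.
12:15–13:00: fully covered by B → removed.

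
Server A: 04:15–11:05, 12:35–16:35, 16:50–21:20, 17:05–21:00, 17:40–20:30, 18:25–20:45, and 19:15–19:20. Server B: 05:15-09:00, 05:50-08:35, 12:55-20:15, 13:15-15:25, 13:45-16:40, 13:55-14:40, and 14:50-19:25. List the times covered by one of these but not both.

A, merged: 04:15–11:05, 12:35–16:35, 16:50–21:20.
B, merged: 05:15–09:00, 12:55–20:15.
A but not B: 04:15–05:15, 09:00–11:05, 12:35–12:55, 20:15–21:20.
B but not A: 16:35–16:50.
Combining gives A △ B.

04:15–05:15, 09:00–11:05, 12:35–12:55, 16:35–16:50, 20:15–21:20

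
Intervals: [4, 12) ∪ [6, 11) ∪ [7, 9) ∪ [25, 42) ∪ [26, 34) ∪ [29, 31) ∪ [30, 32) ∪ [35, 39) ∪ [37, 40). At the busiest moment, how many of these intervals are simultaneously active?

Sweep endpoints in order; track running count of active intervals.
Peak of 4 reached at 30.

4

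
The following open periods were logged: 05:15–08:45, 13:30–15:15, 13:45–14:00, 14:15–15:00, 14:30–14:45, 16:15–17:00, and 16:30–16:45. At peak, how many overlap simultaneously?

3

At 14:30, 3 of the intervals are simultaneously active.
No point has more.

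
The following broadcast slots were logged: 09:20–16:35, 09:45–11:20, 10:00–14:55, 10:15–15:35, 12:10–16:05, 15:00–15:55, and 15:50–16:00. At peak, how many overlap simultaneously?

Sweep endpoints in order; track running count of active intervals.
Peak of 4 reached at 10:15.

4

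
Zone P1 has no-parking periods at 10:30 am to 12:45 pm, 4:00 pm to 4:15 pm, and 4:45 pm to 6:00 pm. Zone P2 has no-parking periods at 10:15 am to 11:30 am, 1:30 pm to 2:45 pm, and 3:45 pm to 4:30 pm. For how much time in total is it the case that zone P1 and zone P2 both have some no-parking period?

1 h 15 min

A ∩ B = 10:30 am-11:30 am, 4:00 pm-4:15 pm.
Total: 1 h + 15 min = 1 h 15 min.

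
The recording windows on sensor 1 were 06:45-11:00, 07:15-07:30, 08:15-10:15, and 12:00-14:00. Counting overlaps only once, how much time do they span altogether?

6 h 15 min

Merged: 06:45–11:00, 12:00–14:00.
Lengths: 4 h 15 min + 2 h = 6 h 15 min.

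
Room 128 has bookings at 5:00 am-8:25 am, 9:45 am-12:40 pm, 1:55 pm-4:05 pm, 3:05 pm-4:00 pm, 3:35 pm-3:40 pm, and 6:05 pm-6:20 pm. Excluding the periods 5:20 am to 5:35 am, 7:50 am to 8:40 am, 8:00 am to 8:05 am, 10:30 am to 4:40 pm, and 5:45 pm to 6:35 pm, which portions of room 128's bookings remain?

5:00 am–5:20 am, 5:35 am–7:50 am, 9:45 am–10:30 am

A, merged: 5:00 am–8:25 am, 9:45 am–12:40 pm, 1:55 pm–4:05 pm, 6:05 pm–6:20 pm.
B, merged: 5:20 am–5:35 am, 7:50 am–8:40 am, 10:30 am–4:40 pm, 5:45 pm–6:35 pm.
5:00 am–8:25 am with B removed leaves 5:00 am–5:20 am, 5:35 am–7:50 am.
9:45 am–12:40 pm with B removed leaves 9:45 am–10:30 am.
1:55 pm–4:05 pm lies entirely inside B → drops out.
6:05 pm–6:20 pm lies entirely inside B → drops out.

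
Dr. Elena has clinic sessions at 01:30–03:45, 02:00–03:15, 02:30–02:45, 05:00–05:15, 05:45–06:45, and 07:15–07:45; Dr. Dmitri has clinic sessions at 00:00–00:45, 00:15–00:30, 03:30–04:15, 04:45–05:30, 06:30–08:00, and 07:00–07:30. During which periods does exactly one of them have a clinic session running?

00:00–00:45, 01:30–03:30, 03:45–04:15, 04:45–05:00, 05:15–05:30, 05:45–06:30, 06:45–07:15, 07:45–08:00

A, merged: 01:30–03:45, 05:00–05:15, 05:45–06:45, 07:15–07:45.
B, merged: 00:00–00:45, 03:30–04:15, 04:45–05:30, 06:30–08:00.
A but not B: 01:30–03:30, 05:45–06:30.
B but not A: 00:00–00:45, 03:45–04:15, 04:45–05:00, 05:15–05:30, 06:45–07:15, 07:45–08:00.
Combining gives A △ B.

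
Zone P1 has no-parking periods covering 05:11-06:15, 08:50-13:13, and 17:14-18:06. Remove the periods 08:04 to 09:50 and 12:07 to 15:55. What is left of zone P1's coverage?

05:11-06:15, 09:50-12:07, 17:14-18:06

05:11-06:15: no B overlap → unchanged.
08:50-13:13 minus B → 09:50-12:07.
17:14-18:06: no B overlap → unchanged.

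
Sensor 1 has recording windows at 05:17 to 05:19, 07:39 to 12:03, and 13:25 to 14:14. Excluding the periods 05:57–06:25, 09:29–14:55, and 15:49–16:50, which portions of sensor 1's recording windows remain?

05:17–05:19: nothing removed.
07:39–12:03 \ B = 07:39–09:29.
13:25–14:14: entirely removed.

05:17–05:19, 07:39–09:29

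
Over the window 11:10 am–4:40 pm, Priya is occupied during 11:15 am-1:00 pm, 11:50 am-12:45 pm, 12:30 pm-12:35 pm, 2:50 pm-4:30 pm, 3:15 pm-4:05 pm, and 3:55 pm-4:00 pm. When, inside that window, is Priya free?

11:10 am–11:15 am, 1:00 pm–2:50 pm, 4:30 pm–4:40 pm

The merged coverage is 11:15 am–1:00 pm, 2:50 pm–4:30 pm.
Complement within 11:10 am–4:40 pm: 11:10 am–11:15 am, 1:00 pm–2:50 pm, 4:30 pm–4:40 pm.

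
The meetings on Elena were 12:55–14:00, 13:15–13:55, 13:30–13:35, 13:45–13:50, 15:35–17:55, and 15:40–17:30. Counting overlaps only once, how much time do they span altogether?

Merged: 12:55–14:00, 15:35–17:55.
Lengths: 1 h 5 min + 2 h 20 min = 3 h 25 min.

3 h 25 min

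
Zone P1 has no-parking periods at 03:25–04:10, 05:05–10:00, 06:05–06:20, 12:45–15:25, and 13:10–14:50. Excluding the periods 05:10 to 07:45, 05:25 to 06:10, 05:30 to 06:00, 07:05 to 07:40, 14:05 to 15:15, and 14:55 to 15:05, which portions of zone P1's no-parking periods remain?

03:25–04:10, 05:05–05:10, 07:45–10:00, 12:45–14:05, 15:15–15:25

First set merges to 03:25–04:10, 05:05–10:00, 12:45–15:25.
Second set merges to 05:10–07:45, 14:05–15:15.
03:25–04:10 is untouched.
05:05–10:00 with B removed leaves 05:05–05:10, 07:45–10:00.
12:45–15:25 with B removed leaves 12:45–14:05, 15:15–15:25.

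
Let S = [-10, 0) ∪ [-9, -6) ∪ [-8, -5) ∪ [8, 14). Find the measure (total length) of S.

Merged: [-10, 0), [8, 14).
Lengths: 10 + 6 = 16.

16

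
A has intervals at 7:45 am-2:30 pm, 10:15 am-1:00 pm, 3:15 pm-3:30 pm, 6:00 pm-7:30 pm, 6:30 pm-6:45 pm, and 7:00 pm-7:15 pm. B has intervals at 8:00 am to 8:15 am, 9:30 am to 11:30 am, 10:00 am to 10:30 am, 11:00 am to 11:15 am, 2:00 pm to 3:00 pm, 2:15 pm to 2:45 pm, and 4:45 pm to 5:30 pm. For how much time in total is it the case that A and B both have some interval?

A, merged: 7:45 am–2:30 pm, 3:15 pm–3:30 pm, 6:00 pm–7:30 pm.
B, merged: 8:00 am–8:15 am, 9:30 am–11:30 am, 2:00 pm–3:00 pm, 4:45 pm–5:30 pm.
A ∩ B = 8:00 am–8:15 am, 9:30 am–11:30 am, 2:00 pm–2:30 pm.
Total: 15 min + 2 h + 30 min = 2 h 45 min.

2 h 45 min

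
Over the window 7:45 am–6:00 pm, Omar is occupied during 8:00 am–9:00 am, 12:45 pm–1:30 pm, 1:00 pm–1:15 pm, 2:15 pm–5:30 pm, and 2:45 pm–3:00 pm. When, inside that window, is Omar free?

Covered (merged): 8:00 am–9:00 am, 12:45 pm–1:30 pm, 2:15 pm–5:30 pm.
Gaps within 7:45 am–6:00 pm: 7:45 am–8:00 am, 9:00 am–12:45 pm, 1:30 pm–2:15 pm, 5:30 pm–6:00 pm.

7:45 am–8:00 am, 9:00 am–12:45 pm, 1:30 pm–2:15 pm, 5:30 pm–6:00 pm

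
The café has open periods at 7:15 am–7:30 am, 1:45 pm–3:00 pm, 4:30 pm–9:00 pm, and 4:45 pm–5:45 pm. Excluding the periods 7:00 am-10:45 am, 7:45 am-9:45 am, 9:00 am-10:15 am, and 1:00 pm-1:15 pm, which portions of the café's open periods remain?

Merge the first list: 7:15 am–7:30 am, 1:45 pm–3:00 pm, 4:30 pm–9:00 pm.
Merge the second list: 7:00 am–10:45 am, 1:00 pm–1:15 pm.
7:15 am–7:30 am: fully covered by B → removed.
1:45 pm–3:00 pm: no B overlap → unchanged.
4:30 pm–9:00 pm: no B overlap → unchanged.

1:45 pm–3:00 pm, 4:30 pm–9:00 pm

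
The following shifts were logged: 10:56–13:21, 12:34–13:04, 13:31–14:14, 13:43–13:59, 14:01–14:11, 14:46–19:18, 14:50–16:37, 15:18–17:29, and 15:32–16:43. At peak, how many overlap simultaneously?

4

At 15:32, 4 of the intervals are simultaneously active.
No point has more.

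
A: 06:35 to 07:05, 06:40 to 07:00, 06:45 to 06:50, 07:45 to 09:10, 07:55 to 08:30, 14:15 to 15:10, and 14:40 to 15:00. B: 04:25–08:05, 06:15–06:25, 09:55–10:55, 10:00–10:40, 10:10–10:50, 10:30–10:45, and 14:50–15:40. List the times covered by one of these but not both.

Merge the first list: 06:35–07:05, 07:45–09:10, 14:15–15:10.
Merge the second list: 04:25–08:05, 09:55–10:55, 14:50–15:40.
A but not B: 08:05–09:10, 14:15–14:50.
B but not A: 04:25–06:35, 07:05–07:45, 09:55–10:55, 15:10–15:40.
Combining gives A △ B.

04:25–06:35, 07:05–07:45, 08:05–09:10, 09:55–10:55, 14:15–14:50, 15:10–15:40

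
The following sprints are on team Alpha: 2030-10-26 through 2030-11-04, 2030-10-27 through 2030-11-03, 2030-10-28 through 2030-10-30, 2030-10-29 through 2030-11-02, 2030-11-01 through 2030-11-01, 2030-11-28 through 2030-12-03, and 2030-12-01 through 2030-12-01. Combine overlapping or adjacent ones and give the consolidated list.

2030-10-26 through 2030-11-04, 2030-11-28 through 2030-12-03

2030-10-27 through 2030-11-03 overlaps/touches 2030-10-26 through 2030-11-04 → extend to 2030-10-26 through 2030-11-04.
2030-10-28 through 2030-10-30 overlaps/touches 2030-10-26 through 2030-11-04 → extend to 2030-10-26 through 2030-11-04.
2030-10-29 through 2030-11-02 overlaps/touches 2030-10-26 through 2030-11-04 → extend to 2030-10-26 through 2030-11-04.
2030-11-01 through 2030-11-01 overlaps/touches 2030-10-26 through 2030-11-04 → extend to 2030-10-26 through 2030-11-04.
2030-11-28 through 2030-12-03 is disjoint → start new block.
2030-12-01 through 2030-12-01 overlaps/touches 2030-11-28 through 2030-12-03 → extend to 2030-11-28 through 2030-12-03.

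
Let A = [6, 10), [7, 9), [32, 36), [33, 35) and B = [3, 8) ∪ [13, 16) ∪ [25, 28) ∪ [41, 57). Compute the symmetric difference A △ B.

First set merges to [6, 10), [32, 36).
A \ B = [8, 10), [32, 36).
B \ A = [3, 6), [13, 16), [25, 28), [41, 57).
Union of the two gives the symmetric difference.

[3, 6) ∪ [8, 10) ∪ [13, 16) ∪ [25, 28) ∪ [32, 36) ∪ [41, 57)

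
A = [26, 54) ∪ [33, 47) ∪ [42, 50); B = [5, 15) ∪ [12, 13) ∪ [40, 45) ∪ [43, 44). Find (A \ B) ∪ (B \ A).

[5, 15) ∪ [26, 40) ∪ [45, 54)

A, merged: [26, 54).
B, merged: [5, 15), [40, 45).
A but not B: [26, 40), [45, 54).
B but not A: [5, 15).
Combining gives A △ B.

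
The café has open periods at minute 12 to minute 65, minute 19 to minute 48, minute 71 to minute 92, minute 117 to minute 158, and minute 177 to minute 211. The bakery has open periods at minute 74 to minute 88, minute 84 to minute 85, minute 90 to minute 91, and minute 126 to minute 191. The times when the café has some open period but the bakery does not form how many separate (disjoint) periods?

6

A, merged: minute 12 to minute 65, minute 71 to minute 92, minute 117 to minute 158, minute 177 to minute 211.
B, merged: minute 74 to minute 88, minute 90 to minute 91, minute 126 to minute 191.
A \ B = minute 12 to minute 65, minute 71 to minute 74, minute 88 to minute 90, minute 91 to minute 92, minute 117 to minute 126, minute 191 to minute 211.
That is 6 disjoint pieces.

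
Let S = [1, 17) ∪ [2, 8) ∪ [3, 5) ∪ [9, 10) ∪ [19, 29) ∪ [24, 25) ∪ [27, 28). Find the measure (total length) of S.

26

Merged: [1, 17), [19, 29).
Lengths: 16 + 10 = 26.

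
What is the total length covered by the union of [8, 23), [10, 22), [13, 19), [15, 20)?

15

Merged: [8, 23).
Length: 15.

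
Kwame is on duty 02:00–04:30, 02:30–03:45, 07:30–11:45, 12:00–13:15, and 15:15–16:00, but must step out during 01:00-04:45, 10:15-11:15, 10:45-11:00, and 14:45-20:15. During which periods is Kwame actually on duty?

A, merged: 02:00–04:30, 07:30–11:45, 12:00–13:15, 15:15–16:00.
B, merged: 01:00–04:45, 10:15–11:15, 14:45–20:15.
02:00–04:30: entirely removed.
07:30–11:45 \ B = 07:30–10:15, 11:15–11:45.
12:00–13:15: nothing removed.
15:15–16:00: entirely removed.

07:30–10:15, 11:15–11:45, 12:00–13:15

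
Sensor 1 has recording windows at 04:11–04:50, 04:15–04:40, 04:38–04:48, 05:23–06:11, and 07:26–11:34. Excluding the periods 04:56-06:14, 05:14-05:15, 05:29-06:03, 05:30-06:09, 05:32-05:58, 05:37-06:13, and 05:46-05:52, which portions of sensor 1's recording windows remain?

04:11-04:50, 07:26-11:34

A, merged: 04:11-04:50, 05:23-06:11, 07:26-11:34.
B, merged: 04:56-06:14.
04:11-04:50 is untouched.
05:23-06:11 lies entirely inside B → drops out.
07:26-11:34 is untouched.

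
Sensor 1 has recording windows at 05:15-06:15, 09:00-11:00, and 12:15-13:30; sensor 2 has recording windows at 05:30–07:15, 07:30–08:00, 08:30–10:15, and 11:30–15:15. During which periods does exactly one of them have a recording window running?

A but not B: 05:15-05:30, 10:15-11:00.
B but not A: 06:15-07:15, 07:30-08:00, 08:30-09:00, 11:30-12:15, 13:30-15:15.
Combining gives A △ B.

05:15-05:30, 06:15-07:15, 07:30-08:00, 08:30-09:00, 10:15-11:00, 11:30-12:15, 13:30-15:15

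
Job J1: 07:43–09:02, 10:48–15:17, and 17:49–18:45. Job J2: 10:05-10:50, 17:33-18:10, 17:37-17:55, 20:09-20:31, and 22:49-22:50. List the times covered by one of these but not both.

B, merged: 10:05–10:50, 17:33–18:10, 20:09–20:31, 22:49–22:50.
A \ B = 07:43–09:02, 10:50–15:17, 18:10–18:45.
B \ A = 10:05–10:48, 17:33–17:49, 20:09–20:31, 22:49–22:50.
Union of the two gives the symmetric difference.

07:43–09:02, 10:05–10:48, 10:50–15:17, 17:33–17:49, 18:10–18:45, 20:09–20:31, 22:49–22:50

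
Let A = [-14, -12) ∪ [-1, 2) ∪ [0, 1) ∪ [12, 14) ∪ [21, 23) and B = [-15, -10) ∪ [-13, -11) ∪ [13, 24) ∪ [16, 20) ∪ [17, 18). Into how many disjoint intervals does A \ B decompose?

2

A, merged: [-14, -12), [-1, 2), [12, 14), [21, 23).
B, merged: [-15, -10), [13, 24).
A \ B = [-1, 2), [12, 13).
That is 2 disjoint pieces.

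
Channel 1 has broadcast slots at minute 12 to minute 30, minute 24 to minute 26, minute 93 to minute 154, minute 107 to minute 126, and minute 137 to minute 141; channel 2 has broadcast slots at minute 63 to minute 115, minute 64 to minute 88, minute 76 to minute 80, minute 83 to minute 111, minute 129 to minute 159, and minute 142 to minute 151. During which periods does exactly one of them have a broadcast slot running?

minute 12 to minute 30, minute 63 to minute 93, minute 115 to minute 129, minute 154 to minute 159

A, merged: minute 12 to minute 30, minute 93 to minute 154.
B, merged: minute 63 to minute 115, minute 129 to minute 159.
A but not B: minute 12 to minute 30, minute 115 to minute 129.
B but not A: minute 63 to minute 93, minute 154 to minute 159.
Combining gives A △ B.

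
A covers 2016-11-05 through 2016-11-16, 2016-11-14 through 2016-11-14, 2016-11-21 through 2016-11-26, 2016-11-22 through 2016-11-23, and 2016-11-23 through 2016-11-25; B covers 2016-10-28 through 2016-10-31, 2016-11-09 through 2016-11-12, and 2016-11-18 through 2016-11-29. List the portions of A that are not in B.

2016-11-05 through 2016-11-08, 2016-11-13 through 2016-11-16

Merge the first list: 2016-11-05 through 2016-11-16, 2016-11-21 through 2016-11-26.
2016-11-05 through 2016-11-16 minus B → 2016-11-05 through 2016-11-08, 2016-11-13 through 2016-11-16.
2016-11-21 through 2016-11-26: fully covered by B → removed.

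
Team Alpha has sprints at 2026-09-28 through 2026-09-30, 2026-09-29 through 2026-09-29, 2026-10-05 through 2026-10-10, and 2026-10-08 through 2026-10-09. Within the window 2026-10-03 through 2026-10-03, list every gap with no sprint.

2026-10-03 through 2026-10-03

The merged coverage is 2026-09-28 through 2026-09-30, 2026-10-05 through 2026-10-10.
Complement within 2026-10-03 through 2026-10-03: 2026-10-03 through 2026-10-03.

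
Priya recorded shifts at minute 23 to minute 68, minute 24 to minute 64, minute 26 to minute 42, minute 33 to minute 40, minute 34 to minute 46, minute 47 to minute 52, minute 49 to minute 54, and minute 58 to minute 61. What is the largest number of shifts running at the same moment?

5

Sweep endpoints in order; track running count of active intervals.
Peak of 5 reached at minute 34.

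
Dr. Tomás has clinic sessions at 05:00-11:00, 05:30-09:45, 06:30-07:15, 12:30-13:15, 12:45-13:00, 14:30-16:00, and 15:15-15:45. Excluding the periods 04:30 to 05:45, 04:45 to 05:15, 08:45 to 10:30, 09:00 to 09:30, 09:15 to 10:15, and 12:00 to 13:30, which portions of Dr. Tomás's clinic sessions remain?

First set merges to 05:00-11:00, 12:30-13:15, 14:30-16:00.
Second set merges to 04:30-05:45, 08:45-10:30, 12:00-13:30.
05:00-11:00 minus B → 05:45-08:45, 10:30-11:00.
12:30-13:15: fully covered by B → removed.
14:30-16:00: no B overlap → unchanged.

05:45-08:45, 10:30-11:00, 14:30-16:00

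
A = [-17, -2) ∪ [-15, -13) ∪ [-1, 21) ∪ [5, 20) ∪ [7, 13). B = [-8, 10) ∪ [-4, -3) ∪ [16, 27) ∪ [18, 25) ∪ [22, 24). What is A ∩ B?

[-8, -2) ∪ [-1, 10) ∪ [16, 21)

Merge the first list: [-17, -2), [-1, 21).
Merge the second list: [-8, 10), [16, 27).
[-17, -2) ∩ B → [-8, -2).
[-1, 21) ∩ B → [-1, 10), [16, 21).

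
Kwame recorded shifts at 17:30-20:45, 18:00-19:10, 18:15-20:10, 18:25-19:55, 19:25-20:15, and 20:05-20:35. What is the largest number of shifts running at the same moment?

Sweep endpoints in order; track running count of active intervals.
Peak of 4 reached at 18:25.

4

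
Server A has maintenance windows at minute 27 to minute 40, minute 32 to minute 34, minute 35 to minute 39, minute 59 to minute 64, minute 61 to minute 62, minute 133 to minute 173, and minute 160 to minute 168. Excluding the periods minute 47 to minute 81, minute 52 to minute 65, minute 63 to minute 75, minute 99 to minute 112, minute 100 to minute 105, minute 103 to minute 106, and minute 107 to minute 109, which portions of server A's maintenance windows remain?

Merge the first list: minute 27 to minute 40, minute 59 to minute 64, minute 133 to minute 173.
Merge the second list: minute 47 to minute 81, minute 99 to minute 112.
minute 27 to minute 40 is untouched.
minute 59 to minute 64 lies entirely inside B → drops out.
minute 133 to minute 173 is untouched.

minute 27 to minute 40, minute 133 to minute 173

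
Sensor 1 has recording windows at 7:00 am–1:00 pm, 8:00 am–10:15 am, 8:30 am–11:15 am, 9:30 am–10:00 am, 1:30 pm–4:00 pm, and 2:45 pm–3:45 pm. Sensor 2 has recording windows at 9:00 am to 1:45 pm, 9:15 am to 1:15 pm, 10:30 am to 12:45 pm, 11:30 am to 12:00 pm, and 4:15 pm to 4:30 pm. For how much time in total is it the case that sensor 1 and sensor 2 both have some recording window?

4 h 15 min

First set merges to 7:00 am-1:00 pm, 1:30 pm-4:00 pm.
Second set merges to 9:00 am-1:45 pm, 4:15 pm-4:30 pm.
A ∩ B = 9:00 am-1:00 pm, 1:30 pm-1:45 pm.
Total: 4 h + 15 min = 4 h 15 min.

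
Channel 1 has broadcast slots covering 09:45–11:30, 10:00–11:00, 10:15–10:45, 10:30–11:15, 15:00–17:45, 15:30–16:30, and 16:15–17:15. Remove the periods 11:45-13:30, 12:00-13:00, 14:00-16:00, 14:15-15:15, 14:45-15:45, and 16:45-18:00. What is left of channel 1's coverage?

09:45-11:30, 16:00-16:45

A, merged: 09:45-11:30, 15:00-17:45.
B, merged: 11:45-13:30, 14:00-16:00, 16:45-18:00.
09:45-11:30 is untouched.
15:00-17:45 with B removed leaves 16:00-16:45.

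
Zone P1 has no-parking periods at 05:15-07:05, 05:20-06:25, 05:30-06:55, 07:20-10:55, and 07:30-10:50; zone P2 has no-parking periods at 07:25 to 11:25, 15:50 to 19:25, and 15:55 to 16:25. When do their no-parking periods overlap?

Merge the first list: 05:15-07:05, 07:20-10:55.
Merge the second list: 07:25-11:25, 15:50-19:25.
05:15-07:05 falls entirely outside B.
07:20-10:55 overlaps B on 07:25-10:55.

07:25-10:55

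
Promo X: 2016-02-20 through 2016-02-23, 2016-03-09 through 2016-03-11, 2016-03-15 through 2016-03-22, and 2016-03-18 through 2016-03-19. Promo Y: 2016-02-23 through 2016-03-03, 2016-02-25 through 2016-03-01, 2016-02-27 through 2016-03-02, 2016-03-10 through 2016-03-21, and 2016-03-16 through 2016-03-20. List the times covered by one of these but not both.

2016-02-20 through 2016-02-22, 2016-02-24 through 2016-03-03, 2016-03-09 through 2016-03-09, 2016-03-12 through 2016-03-14, 2016-03-22 through 2016-03-22

First set merges to 2016-02-20 through 2016-02-23, 2016-03-09 through 2016-03-11, 2016-03-15 through 2016-03-22.
Second set merges to 2016-02-23 through 2016-03-03, 2016-03-10 through 2016-03-21.
A but not B: 2016-02-20 through 2016-02-22, 2016-03-09 through 2016-03-09, 2016-03-22 through 2016-03-22.
B but not A: 2016-02-24 through 2016-03-03, 2016-03-12 through 2016-03-14.
Combining gives A △ B.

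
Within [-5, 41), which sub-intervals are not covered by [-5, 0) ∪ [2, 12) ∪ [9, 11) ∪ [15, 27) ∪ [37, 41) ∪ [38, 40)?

[0, 2) ∪ [12, 15) ∪ [27, 37)

The merged coverage is [-5, 0), [2, 12), [15, 27), [37, 41).
Gaps within [-5, 41): [0, 2), [12, 15), [27, 37).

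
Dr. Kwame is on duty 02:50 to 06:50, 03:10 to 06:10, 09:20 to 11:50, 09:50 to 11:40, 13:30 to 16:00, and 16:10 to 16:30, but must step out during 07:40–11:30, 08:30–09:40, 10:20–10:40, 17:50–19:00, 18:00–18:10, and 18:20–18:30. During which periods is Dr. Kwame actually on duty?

A, merged: 02:50–06:50, 09:20–11:50, 13:30–16:00, 16:10–16:30.
B, merged: 07:40–11:30, 17:50–19:00.
02:50–06:50 is untouched.
09:20–11:50 with B removed leaves 11:30–11:50.
13:30–16:00 is untouched.
16:10–16:30 is untouched.

02:50–06:50, 11:30–11:50, 13:30–16:00, 16:10–16:30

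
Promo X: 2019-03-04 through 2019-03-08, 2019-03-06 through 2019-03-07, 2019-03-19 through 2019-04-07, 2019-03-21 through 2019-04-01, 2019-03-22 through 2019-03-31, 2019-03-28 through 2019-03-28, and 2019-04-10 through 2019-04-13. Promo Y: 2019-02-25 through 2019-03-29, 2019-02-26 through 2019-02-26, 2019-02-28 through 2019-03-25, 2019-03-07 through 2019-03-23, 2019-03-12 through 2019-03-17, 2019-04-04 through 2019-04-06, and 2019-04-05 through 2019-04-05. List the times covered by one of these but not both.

2019-02-25 through 2019-03-03, 2019-03-09 through 2019-03-18, 2019-03-30 through 2019-04-03, 2019-04-07 through 2019-04-07, 2019-04-10 through 2019-04-13

First set merges to 2019-03-04 through 2019-03-08, 2019-03-19 through 2019-04-07, 2019-04-10 through 2019-04-13.
Second set merges to 2019-02-25 through 2019-03-29, 2019-04-04 through 2019-04-06.
Only in the first: 2019-03-30 through 2019-04-03, 2019-04-07 through 2019-04-07, 2019-04-10 through 2019-04-13.
Only in the second: 2019-02-25 through 2019-03-03, 2019-03-09 through 2019-03-18.
Together these are the periods covered by exactly one.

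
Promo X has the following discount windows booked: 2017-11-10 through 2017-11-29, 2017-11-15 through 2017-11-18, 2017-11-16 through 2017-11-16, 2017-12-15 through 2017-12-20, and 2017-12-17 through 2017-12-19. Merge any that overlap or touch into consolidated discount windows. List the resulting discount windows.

2017-11-15 through 2017-11-18 overlaps/touches 2017-11-10 through 2017-11-29 → extend to 2017-11-10 through 2017-11-29.
2017-11-16 through 2017-11-16 overlaps/touches 2017-11-10 through 2017-11-29 → extend to 2017-11-10 through 2017-11-29.
2017-12-15 through 2017-12-20 is disjoint → start new block.
2017-12-17 through 2017-12-19 overlaps/touches 2017-12-15 through 2017-12-20 → extend to 2017-12-15 through 2017-12-20.

2017-11-10 through 2017-11-29, 2017-12-15 through 2017-12-20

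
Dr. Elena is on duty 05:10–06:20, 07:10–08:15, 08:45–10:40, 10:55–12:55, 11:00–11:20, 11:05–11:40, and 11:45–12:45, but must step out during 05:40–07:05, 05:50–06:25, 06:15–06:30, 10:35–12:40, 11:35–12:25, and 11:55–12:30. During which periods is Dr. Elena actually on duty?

05:10–05:40, 07:10–08:15, 08:45–10:35, 12:40–12:55

Merge the first list: 05:10–06:20, 07:10–08:15, 08:45–10:40, 10:55–12:55.
Merge the second list: 05:40–07:05, 10:35–12:40.
05:10–06:20 with B removed leaves 05:10–05:40.
07:10–08:15 is untouched.
08:45–10:40 with B removed leaves 08:45–10:35.
10:55–12:55 with B removed leaves 12:40–12:55.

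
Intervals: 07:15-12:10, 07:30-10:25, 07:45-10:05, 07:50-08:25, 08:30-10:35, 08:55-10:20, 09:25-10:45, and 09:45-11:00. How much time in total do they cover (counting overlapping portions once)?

Merged: 07:15-12:10.
Length: 4 h 55 min.

4 h 55 min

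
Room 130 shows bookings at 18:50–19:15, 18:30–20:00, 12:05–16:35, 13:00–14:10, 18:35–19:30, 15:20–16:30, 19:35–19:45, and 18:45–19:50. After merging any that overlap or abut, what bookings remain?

12:05–16:35, 18:30–20:00

Sort by start: 12:05–16:35, 13:00–14:10, 15:20–16:30, 18:30–20:00, 18:35–19:30, 18:45–19:50, 18:50–19:15, 19:35–19:45.
13:00–14:10 overlaps/touches 12:05–16:35 → extend to 12:05–16:35.
15:20–16:30 overlaps/touches 12:05–16:35 → extend to 12:05–16:35.
18:30–20:00 is disjoint → start new block.
18:35–19:30 overlaps/touches 18:30–20:00 → extend to 18:30–20:00.
18:45–19:50 overlaps/touches 18:30–20:00 → extend to 18:30–20:00.
18:50–19:15 overlaps/touches 18:30–20:00 → extend to 18:30–20:00.
19:35–19:45 overlaps/touches 18:30–20:00 → extend to 18:30–20:00.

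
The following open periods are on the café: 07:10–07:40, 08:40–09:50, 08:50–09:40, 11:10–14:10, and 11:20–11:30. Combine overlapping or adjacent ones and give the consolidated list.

07:10–07:40, 08:40–09:50, 11:10–14:10

08:40–09:50 is disjoint → start new block.
08:50–09:40 overlaps/touches 08:40–09:50 → extend to 08:40–09:50.
11:10–14:10 is disjoint → start new block.
11:20–11:30 overlaps/touches 11:10–14:10 → extend to 11:10–14:10.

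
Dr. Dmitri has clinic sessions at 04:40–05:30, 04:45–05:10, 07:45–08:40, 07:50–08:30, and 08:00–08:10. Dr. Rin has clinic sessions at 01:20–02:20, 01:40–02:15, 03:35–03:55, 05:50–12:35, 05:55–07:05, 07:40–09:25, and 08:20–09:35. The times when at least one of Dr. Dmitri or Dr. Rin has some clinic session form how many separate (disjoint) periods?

A, merged: 04:40–05:30, 07:45–08:40.
B, merged: 01:20–02:20, 03:35–03:55, 05:50–12:35.
A ∪ B = 01:20–02:20, 03:35–03:55, 04:40–05:30, 05:50–12:35.
That is 4 disjoint pieces.

4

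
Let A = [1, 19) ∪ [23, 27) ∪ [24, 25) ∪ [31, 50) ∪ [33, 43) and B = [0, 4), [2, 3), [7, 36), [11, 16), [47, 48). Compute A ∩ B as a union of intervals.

[1, 4) ∪ [7, 19) ∪ [23, 27) ∪ [31, 36) ∪ [47, 48)

First set merges to [1, 19), [23, 27), [31, 50).
Second set merges to [0, 4), [7, 36), [47, 48).
[1, 19) ∩ B → [1, 4), [7, 19).
[23, 27) ∩ B → [23, 27).
[31, 50) ∩ B → [31, 36), [47, 48).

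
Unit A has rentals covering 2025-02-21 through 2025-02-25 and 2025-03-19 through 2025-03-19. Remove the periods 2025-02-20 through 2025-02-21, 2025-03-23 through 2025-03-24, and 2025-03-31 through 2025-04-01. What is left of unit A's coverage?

2025-02-22 through 2025-02-25, 2025-03-19 through 2025-03-19

2025-02-21 through 2025-02-25 \ B = 2025-02-22 through 2025-02-25.
2025-03-19 through 2025-03-19: nothing removed.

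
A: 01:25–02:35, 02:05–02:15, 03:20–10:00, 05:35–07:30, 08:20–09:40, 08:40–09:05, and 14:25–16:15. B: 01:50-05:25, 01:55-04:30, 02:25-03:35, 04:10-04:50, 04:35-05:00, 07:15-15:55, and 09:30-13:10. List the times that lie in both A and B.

01:50-02:35, 03:20-05:25, 07:15-10:00, 14:25-15:55

A, merged: 01:25-02:35, 03:20-10:00, 14:25-16:15.
B, merged: 01:50-05:25, 07:15-15:55.
01:25-02:35 overlaps B on 01:50-02:35.
03:20-10:00 overlaps B on 03:20-05:25, 07:15-10:00.
14:25-16:15 overlaps B on 14:25-15:55.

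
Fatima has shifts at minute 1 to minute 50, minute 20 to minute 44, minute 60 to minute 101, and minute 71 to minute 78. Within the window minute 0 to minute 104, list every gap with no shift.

minute 0 to minute 1, minute 50 to minute 60, minute 101 to minute 104

The merged coverage is minute 1 to minute 50, minute 60 to minute 101.
Uncovered inside minute 0 to minute 104: minute 0 to minute 1, minute 50 to minute 60, minute 101 to minute 104.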